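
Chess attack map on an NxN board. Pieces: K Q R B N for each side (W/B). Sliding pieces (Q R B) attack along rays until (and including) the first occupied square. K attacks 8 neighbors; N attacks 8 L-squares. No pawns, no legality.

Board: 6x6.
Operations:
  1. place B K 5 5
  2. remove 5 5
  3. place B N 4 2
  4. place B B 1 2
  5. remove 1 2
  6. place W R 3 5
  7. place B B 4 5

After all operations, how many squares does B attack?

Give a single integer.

Answer: 8

Derivation:
Op 1: place BK@(5,5)
Op 2: remove (5,5)
Op 3: place BN@(4,2)
Op 4: place BB@(1,2)
Op 5: remove (1,2)
Op 6: place WR@(3,5)
Op 7: place BB@(4,5)
Per-piece attacks for B:
  BN@(4,2): attacks (5,4) (3,4) (2,3) (5,0) (3,0) (2,1)
  BB@(4,5): attacks (5,4) (3,4) (2,3) (1,2) (0,1)
Union (8 distinct): (0,1) (1,2) (2,1) (2,3) (3,0) (3,4) (5,0) (5,4)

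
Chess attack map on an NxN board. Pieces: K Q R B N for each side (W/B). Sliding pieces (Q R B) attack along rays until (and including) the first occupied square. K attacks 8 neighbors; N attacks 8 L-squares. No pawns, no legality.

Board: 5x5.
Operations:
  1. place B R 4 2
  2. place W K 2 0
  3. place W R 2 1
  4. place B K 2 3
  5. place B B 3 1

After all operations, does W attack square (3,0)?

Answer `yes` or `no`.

Op 1: place BR@(4,2)
Op 2: place WK@(2,0)
Op 3: place WR@(2,1)
Op 4: place BK@(2,3)
Op 5: place BB@(3,1)
Per-piece attacks for W:
  WK@(2,0): attacks (2,1) (3,0) (1,0) (3,1) (1,1)
  WR@(2,1): attacks (2,2) (2,3) (2,0) (3,1) (1,1) (0,1) [ray(0,1) blocked at (2,3); ray(0,-1) blocked at (2,0); ray(1,0) blocked at (3,1)]
W attacks (3,0): yes

Answer: yes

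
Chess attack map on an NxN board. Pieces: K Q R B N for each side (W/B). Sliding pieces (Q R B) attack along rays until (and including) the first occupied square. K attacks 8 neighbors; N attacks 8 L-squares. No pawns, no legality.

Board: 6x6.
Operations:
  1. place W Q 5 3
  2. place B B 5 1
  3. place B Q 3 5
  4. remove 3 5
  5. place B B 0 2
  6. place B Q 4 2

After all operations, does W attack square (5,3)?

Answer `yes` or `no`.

Op 1: place WQ@(5,3)
Op 2: place BB@(5,1)
Op 3: place BQ@(3,5)
Op 4: remove (3,5)
Op 5: place BB@(0,2)
Op 6: place BQ@(4,2)
Per-piece attacks for W:
  WQ@(5,3): attacks (5,4) (5,5) (5,2) (5,1) (4,3) (3,3) (2,3) (1,3) (0,3) (4,4) (3,5) (4,2) [ray(0,-1) blocked at (5,1); ray(-1,-1) blocked at (4,2)]
W attacks (5,3): no

Answer: no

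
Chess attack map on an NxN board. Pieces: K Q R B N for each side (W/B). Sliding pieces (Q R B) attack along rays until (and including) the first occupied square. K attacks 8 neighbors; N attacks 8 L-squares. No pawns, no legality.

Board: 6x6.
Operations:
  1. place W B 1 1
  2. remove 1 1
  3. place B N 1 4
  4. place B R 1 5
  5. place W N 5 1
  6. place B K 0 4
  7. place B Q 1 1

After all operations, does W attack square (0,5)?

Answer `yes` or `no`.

Op 1: place WB@(1,1)
Op 2: remove (1,1)
Op 3: place BN@(1,4)
Op 4: place BR@(1,5)
Op 5: place WN@(5,1)
Op 6: place BK@(0,4)
Op 7: place BQ@(1,1)
Per-piece attacks for W:
  WN@(5,1): attacks (4,3) (3,2) (3,0)
W attacks (0,5): no

Answer: no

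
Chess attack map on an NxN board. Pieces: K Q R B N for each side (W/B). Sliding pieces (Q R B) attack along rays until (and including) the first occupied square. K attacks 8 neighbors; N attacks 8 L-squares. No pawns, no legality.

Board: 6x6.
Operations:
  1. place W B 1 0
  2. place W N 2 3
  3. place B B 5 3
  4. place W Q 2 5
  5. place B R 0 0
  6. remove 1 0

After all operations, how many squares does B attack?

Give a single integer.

Op 1: place WB@(1,0)
Op 2: place WN@(2,3)
Op 3: place BB@(5,3)
Op 4: place WQ@(2,5)
Op 5: place BR@(0,0)
Op 6: remove (1,0)
Per-piece attacks for B:
  BR@(0,0): attacks (0,1) (0,2) (0,3) (0,4) (0,5) (1,0) (2,0) (3,0) (4,0) (5,0)
  BB@(5,3): attacks (4,4) (3,5) (4,2) (3,1) (2,0)
Union (14 distinct): (0,1) (0,2) (0,3) (0,4) (0,5) (1,0) (2,0) (3,0) (3,1) (3,5) (4,0) (4,2) (4,4) (5,0)

Answer: 14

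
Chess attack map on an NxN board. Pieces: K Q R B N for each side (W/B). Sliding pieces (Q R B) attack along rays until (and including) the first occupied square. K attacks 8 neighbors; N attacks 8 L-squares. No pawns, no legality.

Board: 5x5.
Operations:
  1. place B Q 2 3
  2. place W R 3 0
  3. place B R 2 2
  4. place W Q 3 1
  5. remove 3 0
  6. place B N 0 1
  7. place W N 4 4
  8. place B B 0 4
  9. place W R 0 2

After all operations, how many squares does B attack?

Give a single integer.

Op 1: place BQ@(2,3)
Op 2: place WR@(3,0)
Op 3: place BR@(2,2)
Op 4: place WQ@(3,1)
Op 5: remove (3,0)
Op 6: place BN@(0,1)
Op 7: place WN@(4,4)
Op 8: place BB@(0,4)
Op 9: place WR@(0,2)
Per-piece attacks for B:
  BN@(0,1): attacks (1,3) (2,2) (2,0)
  BB@(0,4): attacks (1,3) (2,2) [ray(1,-1) blocked at (2,2)]
  BR@(2,2): attacks (2,3) (2,1) (2,0) (3,2) (4,2) (1,2) (0,2) [ray(0,1) blocked at (2,3); ray(-1,0) blocked at (0,2)]
  BQ@(2,3): attacks (2,4) (2,2) (3,3) (4,3) (1,3) (0,3) (3,4) (3,2) (4,1) (1,4) (1,2) (0,1) [ray(0,-1) blocked at (2,2); ray(-1,-1) blocked at (0,1)]
Union (17 distinct): (0,1) (0,2) (0,3) (1,2) (1,3) (1,4) (2,0) (2,1) (2,2) (2,3) (2,4) (3,2) (3,3) (3,4) (4,1) (4,2) (4,3)

Answer: 17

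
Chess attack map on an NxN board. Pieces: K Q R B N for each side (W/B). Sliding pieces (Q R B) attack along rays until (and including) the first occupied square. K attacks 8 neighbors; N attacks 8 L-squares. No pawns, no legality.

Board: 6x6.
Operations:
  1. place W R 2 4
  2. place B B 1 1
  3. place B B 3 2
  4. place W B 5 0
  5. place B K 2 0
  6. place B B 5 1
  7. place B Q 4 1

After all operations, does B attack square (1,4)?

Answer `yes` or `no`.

Op 1: place WR@(2,4)
Op 2: place BB@(1,1)
Op 3: place BB@(3,2)
Op 4: place WB@(5,0)
Op 5: place BK@(2,0)
Op 6: place BB@(5,1)
Op 7: place BQ@(4,1)
Per-piece attacks for B:
  BB@(1,1): attacks (2,2) (3,3) (4,4) (5,5) (2,0) (0,2) (0,0) [ray(1,-1) blocked at (2,0)]
  BK@(2,0): attacks (2,1) (3,0) (1,0) (3,1) (1,1)
  BB@(3,2): attacks (4,3) (5,4) (4,1) (2,3) (1,4) (0,5) (2,1) (1,0) [ray(1,-1) blocked at (4,1)]
  BQ@(4,1): attacks (4,2) (4,3) (4,4) (4,5) (4,0) (5,1) (3,1) (2,1) (1,1) (5,2) (5,0) (3,2) (3,0) [ray(1,0) blocked at (5,1); ray(-1,0) blocked at (1,1); ray(1,-1) blocked at (5,0); ray(-1,1) blocked at (3,2)]
  BB@(5,1): attacks (4,2) (3,3) (2,4) (4,0) [ray(-1,1) blocked at (2,4)]
B attacks (1,4): yes

Answer: yes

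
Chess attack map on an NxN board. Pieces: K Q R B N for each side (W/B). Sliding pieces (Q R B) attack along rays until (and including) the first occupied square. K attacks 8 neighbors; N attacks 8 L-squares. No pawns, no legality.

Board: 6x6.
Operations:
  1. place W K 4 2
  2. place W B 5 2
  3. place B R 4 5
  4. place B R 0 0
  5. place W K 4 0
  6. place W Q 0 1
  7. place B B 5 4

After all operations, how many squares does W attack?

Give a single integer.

Op 1: place WK@(4,2)
Op 2: place WB@(5,2)
Op 3: place BR@(4,5)
Op 4: place BR@(0,0)
Op 5: place WK@(4,0)
Op 6: place WQ@(0,1)
Op 7: place BB@(5,4)
Per-piece attacks for W:
  WQ@(0,1): attacks (0,2) (0,3) (0,4) (0,5) (0,0) (1,1) (2,1) (3,1) (4,1) (5,1) (1,2) (2,3) (3,4) (4,5) (1,0) [ray(0,-1) blocked at (0,0); ray(1,1) blocked at (4,5)]
  WK@(4,0): attacks (4,1) (5,0) (3,0) (5,1) (3,1)
  WK@(4,2): attacks (4,3) (4,1) (5,2) (3,2) (5,3) (5,1) (3,3) (3,1)
  WB@(5,2): attacks (4,3) (3,4) (2,5) (4,1) (3,0)
Union (23 distinct): (0,0) (0,2) (0,3) (0,4) (0,5) (1,0) (1,1) (1,2) (2,1) (2,3) (2,5) (3,0) (3,1) (3,2) (3,3) (3,4) (4,1) (4,3) (4,5) (5,0) (5,1) (5,2) (5,3)

Answer: 23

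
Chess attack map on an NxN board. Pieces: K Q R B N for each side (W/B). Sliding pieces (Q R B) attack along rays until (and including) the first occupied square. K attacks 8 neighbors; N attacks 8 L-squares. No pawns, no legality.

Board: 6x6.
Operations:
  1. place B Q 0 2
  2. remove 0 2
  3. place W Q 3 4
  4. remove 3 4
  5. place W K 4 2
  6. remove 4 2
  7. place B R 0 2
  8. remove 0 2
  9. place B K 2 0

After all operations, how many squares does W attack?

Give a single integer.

Op 1: place BQ@(0,2)
Op 2: remove (0,2)
Op 3: place WQ@(3,4)
Op 4: remove (3,4)
Op 5: place WK@(4,2)
Op 6: remove (4,2)
Op 7: place BR@(0,2)
Op 8: remove (0,2)
Op 9: place BK@(2,0)
Per-piece attacks for W:
Union (0 distinct): (none)

Answer: 0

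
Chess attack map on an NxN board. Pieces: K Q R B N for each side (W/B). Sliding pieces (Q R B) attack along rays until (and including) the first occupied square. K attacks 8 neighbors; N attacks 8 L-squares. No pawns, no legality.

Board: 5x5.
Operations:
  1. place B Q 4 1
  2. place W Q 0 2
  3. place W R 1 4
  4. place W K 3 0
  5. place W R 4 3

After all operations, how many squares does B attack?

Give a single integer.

Op 1: place BQ@(4,1)
Op 2: place WQ@(0,2)
Op 3: place WR@(1,4)
Op 4: place WK@(3,0)
Op 5: place WR@(4,3)
Per-piece attacks for B:
  BQ@(4,1): attacks (4,2) (4,3) (4,0) (3,1) (2,1) (1,1) (0,1) (3,2) (2,3) (1,4) (3,0) [ray(0,1) blocked at (4,3); ray(-1,1) blocked at (1,4); ray(-1,-1) blocked at (3,0)]
Union (11 distinct): (0,1) (1,1) (1,4) (2,1) (2,3) (3,0) (3,1) (3,2) (4,0) (4,2) (4,3)

Answer: 11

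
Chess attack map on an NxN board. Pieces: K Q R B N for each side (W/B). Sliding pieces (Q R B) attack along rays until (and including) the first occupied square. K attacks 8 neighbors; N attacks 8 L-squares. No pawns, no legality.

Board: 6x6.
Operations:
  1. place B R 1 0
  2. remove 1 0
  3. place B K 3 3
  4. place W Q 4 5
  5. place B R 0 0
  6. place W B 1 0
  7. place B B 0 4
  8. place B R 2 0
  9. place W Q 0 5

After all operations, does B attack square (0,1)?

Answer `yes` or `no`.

Answer: yes

Derivation:
Op 1: place BR@(1,0)
Op 2: remove (1,0)
Op 3: place BK@(3,3)
Op 4: place WQ@(4,5)
Op 5: place BR@(0,0)
Op 6: place WB@(1,0)
Op 7: place BB@(0,4)
Op 8: place BR@(2,0)
Op 9: place WQ@(0,5)
Per-piece attacks for B:
  BR@(0,0): attacks (0,1) (0,2) (0,3) (0,4) (1,0) [ray(0,1) blocked at (0,4); ray(1,0) blocked at (1,0)]
  BB@(0,4): attacks (1,5) (1,3) (2,2) (3,1) (4,0)
  BR@(2,0): attacks (2,1) (2,2) (2,3) (2,4) (2,5) (3,0) (4,0) (5,0) (1,0) [ray(-1,0) blocked at (1,0)]
  BK@(3,3): attacks (3,4) (3,2) (4,3) (2,3) (4,4) (4,2) (2,4) (2,2)
B attacks (0,1): yes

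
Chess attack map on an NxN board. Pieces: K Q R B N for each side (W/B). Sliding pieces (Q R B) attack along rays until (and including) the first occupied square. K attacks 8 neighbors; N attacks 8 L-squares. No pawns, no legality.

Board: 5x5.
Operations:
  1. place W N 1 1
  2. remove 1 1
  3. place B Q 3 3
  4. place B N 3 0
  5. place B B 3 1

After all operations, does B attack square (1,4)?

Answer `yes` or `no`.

Op 1: place WN@(1,1)
Op 2: remove (1,1)
Op 3: place BQ@(3,3)
Op 4: place BN@(3,0)
Op 5: place BB@(3,1)
Per-piece attacks for B:
  BN@(3,0): attacks (4,2) (2,2) (1,1)
  BB@(3,1): attacks (4,2) (4,0) (2,2) (1,3) (0,4) (2,0)
  BQ@(3,3): attacks (3,4) (3,2) (3,1) (4,3) (2,3) (1,3) (0,3) (4,4) (4,2) (2,4) (2,2) (1,1) (0,0) [ray(0,-1) blocked at (3,1)]
B attacks (1,4): no

Answer: no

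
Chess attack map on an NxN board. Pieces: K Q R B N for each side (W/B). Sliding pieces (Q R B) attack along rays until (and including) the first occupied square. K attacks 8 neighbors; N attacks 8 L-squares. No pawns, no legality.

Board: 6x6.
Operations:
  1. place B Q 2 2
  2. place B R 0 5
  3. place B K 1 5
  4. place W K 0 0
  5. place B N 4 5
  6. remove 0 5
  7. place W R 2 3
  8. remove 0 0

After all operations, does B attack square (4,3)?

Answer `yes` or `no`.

Answer: no

Derivation:
Op 1: place BQ@(2,2)
Op 2: place BR@(0,5)
Op 3: place BK@(1,5)
Op 4: place WK@(0,0)
Op 5: place BN@(4,5)
Op 6: remove (0,5)
Op 7: place WR@(2,3)
Op 8: remove (0,0)
Per-piece attacks for B:
  BK@(1,5): attacks (1,4) (2,5) (0,5) (2,4) (0,4)
  BQ@(2,2): attacks (2,3) (2,1) (2,0) (3,2) (4,2) (5,2) (1,2) (0,2) (3,3) (4,4) (5,5) (3,1) (4,0) (1,3) (0,4) (1,1) (0,0) [ray(0,1) blocked at (2,3)]
  BN@(4,5): attacks (5,3) (3,3) (2,4)
B attacks (4,3): no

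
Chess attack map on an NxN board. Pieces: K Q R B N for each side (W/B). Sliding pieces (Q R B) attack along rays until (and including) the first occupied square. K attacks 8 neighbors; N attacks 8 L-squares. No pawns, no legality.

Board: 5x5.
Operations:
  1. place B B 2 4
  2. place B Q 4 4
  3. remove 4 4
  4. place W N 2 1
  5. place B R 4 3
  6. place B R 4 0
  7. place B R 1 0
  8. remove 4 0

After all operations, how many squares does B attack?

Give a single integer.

Answer: 15

Derivation:
Op 1: place BB@(2,4)
Op 2: place BQ@(4,4)
Op 3: remove (4,4)
Op 4: place WN@(2,1)
Op 5: place BR@(4,3)
Op 6: place BR@(4,0)
Op 7: place BR@(1,0)
Op 8: remove (4,0)
Per-piece attacks for B:
  BR@(1,0): attacks (1,1) (1,2) (1,3) (1,4) (2,0) (3,0) (4,0) (0,0)
  BB@(2,4): attacks (3,3) (4,2) (1,3) (0,2)
  BR@(4,3): attacks (4,4) (4,2) (4,1) (4,0) (3,3) (2,3) (1,3) (0,3)
Union (15 distinct): (0,0) (0,2) (0,3) (1,1) (1,2) (1,3) (1,4) (2,0) (2,3) (3,0) (3,3) (4,0) (4,1) (4,2) (4,4)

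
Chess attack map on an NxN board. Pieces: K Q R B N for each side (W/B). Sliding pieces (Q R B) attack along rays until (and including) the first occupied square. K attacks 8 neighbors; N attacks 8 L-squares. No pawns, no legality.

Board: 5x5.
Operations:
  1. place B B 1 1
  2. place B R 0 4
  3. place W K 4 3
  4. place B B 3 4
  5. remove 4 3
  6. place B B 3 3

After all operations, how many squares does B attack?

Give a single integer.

Op 1: place BB@(1,1)
Op 2: place BR@(0,4)
Op 3: place WK@(4,3)
Op 4: place BB@(3,4)
Op 5: remove (4,3)
Op 6: place BB@(3,3)
Per-piece attacks for B:
  BR@(0,4): attacks (0,3) (0,2) (0,1) (0,0) (1,4) (2,4) (3,4) [ray(1,0) blocked at (3,4)]
  BB@(1,1): attacks (2,2) (3,3) (2,0) (0,2) (0,0) [ray(1,1) blocked at (3,3)]
  BB@(3,3): attacks (4,4) (4,2) (2,4) (2,2) (1,1) [ray(-1,-1) blocked at (1,1)]
  BB@(3,4): attacks (4,3) (2,3) (1,2) (0,1)
Union (16 distinct): (0,0) (0,1) (0,2) (0,3) (1,1) (1,2) (1,4) (2,0) (2,2) (2,3) (2,4) (3,3) (3,4) (4,2) (4,3) (4,4)

Answer: 16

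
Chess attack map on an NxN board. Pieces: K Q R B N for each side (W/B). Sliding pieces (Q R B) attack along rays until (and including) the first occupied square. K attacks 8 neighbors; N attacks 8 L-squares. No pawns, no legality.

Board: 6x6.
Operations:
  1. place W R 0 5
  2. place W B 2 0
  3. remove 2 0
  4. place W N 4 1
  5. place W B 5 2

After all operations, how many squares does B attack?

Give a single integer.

Answer: 0

Derivation:
Op 1: place WR@(0,5)
Op 2: place WB@(2,0)
Op 3: remove (2,0)
Op 4: place WN@(4,1)
Op 5: place WB@(5,2)
Per-piece attacks for B:
Union (0 distinct): (none)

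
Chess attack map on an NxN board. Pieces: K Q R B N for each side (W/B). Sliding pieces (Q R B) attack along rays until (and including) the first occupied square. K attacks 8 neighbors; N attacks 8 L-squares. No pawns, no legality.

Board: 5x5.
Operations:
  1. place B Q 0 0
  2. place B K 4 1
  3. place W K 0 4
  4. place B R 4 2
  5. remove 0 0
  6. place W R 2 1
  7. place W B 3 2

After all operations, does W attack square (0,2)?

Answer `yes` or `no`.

Answer: no

Derivation:
Op 1: place BQ@(0,0)
Op 2: place BK@(4,1)
Op 3: place WK@(0,4)
Op 4: place BR@(4,2)
Op 5: remove (0,0)
Op 6: place WR@(2,1)
Op 7: place WB@(3,2)
Per-piece attacks for W:
  WK@(0,4): attacks (0,3) (1,4) (1,3)
  WR@(2,1): attacks (2,2) (2,3) (2,4) (2,0) (3,1) (4,1) (1,1) (0,1) [ray(1,0) blocked at (4,1)]
  WB@(3,2): attacks (4,3) (4,1) (2,3) (1,4) (2,1) [ray(1,-1) blocked at (4,1); ray(-1,-1) blocked at (2,1)]
W attacks (0,2): no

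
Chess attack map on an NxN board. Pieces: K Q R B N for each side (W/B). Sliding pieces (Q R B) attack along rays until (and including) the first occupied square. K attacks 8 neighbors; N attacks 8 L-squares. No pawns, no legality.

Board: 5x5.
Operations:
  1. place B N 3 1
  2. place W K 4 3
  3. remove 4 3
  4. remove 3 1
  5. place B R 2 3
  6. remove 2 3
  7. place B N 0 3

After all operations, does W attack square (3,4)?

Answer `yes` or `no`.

Op 1: place BN@(3,1)
Op 2: place WK@(4,3)
Op 3: remove (4,3)
Op 4: remove (3,1)
Op 5: place BR@(2,3)
Op 6: remove (2,3)
Op 7: place BN@(0,3)
Per-piece attacks for W:
W attacks (3,4): no

Answer: no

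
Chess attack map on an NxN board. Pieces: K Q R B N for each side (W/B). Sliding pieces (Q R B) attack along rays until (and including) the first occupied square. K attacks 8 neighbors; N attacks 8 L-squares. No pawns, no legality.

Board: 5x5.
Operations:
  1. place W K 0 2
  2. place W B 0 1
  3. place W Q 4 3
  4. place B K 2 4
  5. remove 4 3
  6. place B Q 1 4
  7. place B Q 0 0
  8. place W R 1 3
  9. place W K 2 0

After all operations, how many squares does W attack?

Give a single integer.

Op 1: place WK@(0,2)
Op 2: place WB@(0,1)
Op 3: place WQ@(4,3)
Op 4: place BK@(2,4)
Op 5: remove (4,3)
Op 6: place BQ@(1,4)
Op 7: place BQ@(0,0)
Op 8: place WR@(1,3)
Op 9: place WK@(2,0)
Per-piece attacks for W:
  WB@(0,1): attacks (1,2) (2,3) (3,4) (1,0)
  WK@(0,2): attacks (0,3) (0,1) (1,2) (1,3) (1,1)
  WR@(1,3): attacks (1,4) (1,2) (1,1) (1,0) (2,3) (3,3) (4,3) (0,3) [ray(0,1) blocked at (1,4)]
  WK@(2,0): attacks (2,1) (3,0) (1,0) (3,1) (1,1)
Union (14 distinct): (0,1) (0,3) (1,0) (1,1) (1,2) (1,3) (1,4) (2,1) (2,3) (3,0) (3,1) (3,3) (3,4) (4,3)

Answer: 14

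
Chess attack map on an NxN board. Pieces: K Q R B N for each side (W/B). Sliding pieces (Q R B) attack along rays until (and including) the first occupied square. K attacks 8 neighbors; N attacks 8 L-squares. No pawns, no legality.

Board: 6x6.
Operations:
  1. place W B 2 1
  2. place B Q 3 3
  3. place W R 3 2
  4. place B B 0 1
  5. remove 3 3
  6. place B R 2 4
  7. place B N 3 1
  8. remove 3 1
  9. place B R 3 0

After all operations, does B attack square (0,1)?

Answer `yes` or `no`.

Op 1: place WB@(2,1)
Op 2: place BQ@(3,3)
Op 3: place WR@(3,2)
Op 4: place BB@(0,1)
Op 5: remove (3,3)
Op 6: place BR@(2,4)
Op 7: place BN@(3,1)
Op 8: remove (3,1)
Op 9: place BR@(3,0)
Per-piece attacks for B:
  BB@(0,1): attacks (1,2) (2,3) (3,4) (4,5) (1,0)
  BR@(2,4): attacks (2,5) (2,3) (2,2) (2,1) (3,4) (4,4) (5,4) (1,4) (0,4) [ray(0,-1) blocked at (2,1)]
  BR@(3,0): attacks (3,1) (3,2) (4,0) (5,0) (2,0) (1,0) (0,0) [ray(0,1) blocked at (3,2)]
B attacks (0,1): no

Answer: no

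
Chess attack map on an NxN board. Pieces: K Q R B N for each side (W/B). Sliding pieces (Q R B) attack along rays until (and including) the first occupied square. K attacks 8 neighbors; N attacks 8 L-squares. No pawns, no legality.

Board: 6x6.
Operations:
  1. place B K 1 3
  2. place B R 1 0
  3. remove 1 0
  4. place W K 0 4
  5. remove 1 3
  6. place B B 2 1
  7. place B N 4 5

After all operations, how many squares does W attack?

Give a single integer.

Op 1: place BK@(1,3)
Op 2: place BR@(1,0)
Op 3: remove (1,0)
Op 4: place WK@(0,4)
Op 5: remove (1,3)
Op 6: place BB@(2,1)
Op 7: place BN@(4,5)
Per-piece attacks for W:
  WK@(0,4): attacks (0,5) (0,3) (1,4) (1,5) (1,3)
Union (5 distinct): (0,3) (0,5) (1,3) (1,4) (1,5)

Answer: 5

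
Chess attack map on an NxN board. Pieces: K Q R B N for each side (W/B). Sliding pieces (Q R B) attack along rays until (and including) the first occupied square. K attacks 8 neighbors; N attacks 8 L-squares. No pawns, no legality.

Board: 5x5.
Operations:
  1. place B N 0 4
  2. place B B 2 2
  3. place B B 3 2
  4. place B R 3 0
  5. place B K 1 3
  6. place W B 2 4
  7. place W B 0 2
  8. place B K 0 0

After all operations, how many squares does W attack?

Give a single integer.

Op 1: place BN@(0,4)
Op 2: place BB@(2,2)
Op 3: place BB@(3,2)
Op 4: place BR@(3,0)
Op 5: place BK@(1,3)
Op 6: place WB@(2,4)
Op 7: place WB@(0,2)
Op 8: place BK@(0,0)
Per-piece attacks for W:
  WB@(0,2): attacks (1,3) (1,1) (2,0) [ray(1,1) blocked at (1,3)]
  WB@(2,4): attacks (3,3) (4,2) (1,3) [ray(-1,-1) blocked at (1,3)]
Union (5 distinct): (1,1) (1,3) (2,0) (3,3) (4,2)

Answer: 5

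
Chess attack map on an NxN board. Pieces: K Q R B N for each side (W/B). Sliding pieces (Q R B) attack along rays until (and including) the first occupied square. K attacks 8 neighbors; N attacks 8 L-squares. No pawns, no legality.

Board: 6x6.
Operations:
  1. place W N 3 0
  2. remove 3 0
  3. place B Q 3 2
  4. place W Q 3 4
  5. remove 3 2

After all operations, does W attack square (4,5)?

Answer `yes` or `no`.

Op 1: place WN@(3,0)
Op 2: remove (3,0)
Op 3: place BQ@(3,2)
Op 4: place WQ@(3,4)
Op 5: remove (3,2)
Per-piece attacks for W:
  WQ@(3,4): attacks (3,5) (3,3) (3,2) (3,1) (3,0) (4,4) (5,4) (2,4) (1,4) (0,4) (4,5) (4,3) (5,2) (2,5) (2,3) (1,2) (0,1)
W attacks (4,5): yes

Answer: yes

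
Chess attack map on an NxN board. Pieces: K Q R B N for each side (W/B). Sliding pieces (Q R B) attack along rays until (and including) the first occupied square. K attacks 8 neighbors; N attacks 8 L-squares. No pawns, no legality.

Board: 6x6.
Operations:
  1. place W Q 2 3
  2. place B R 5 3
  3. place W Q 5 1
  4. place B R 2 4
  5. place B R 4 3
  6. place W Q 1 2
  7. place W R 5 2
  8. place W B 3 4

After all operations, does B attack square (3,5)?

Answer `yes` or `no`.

Answer: no

Derivation:
Op 1: place WQ@(2,3)
Op 2: place BR@(5,3)
Op 3: place WQ@(5,1)
Op 4: place BR@(2,4)
Op 5: place BR@(4,3)
Op 6: place WQ@(1,2)
Op 7: place WR@(5,2)
Op 8: place WB@(3,4)
Per-piece attacks for B:
  BR@(2,4): attacks (2,5) (2,3) (3,4) (1,4) (0,4) [ray(0,-1) blocked at (2,3); ray(1,0) blocked at (3,4)]
  BR@(4,3): attacks (4,4) (4,5) (4,2) (4,1) (4,0) (5,3) (3,3) (2,3) [ray(1,0) blocked at (5,3); ray(-1,0) blocked at (2,3)]
  BR@(5,3): attacks (5,4) (5,5) (5,2) (4,3) [ray(0,-1) blocked at (5,2); ray(-1,0) blocked at (4,3)]
B attacks (3,5): no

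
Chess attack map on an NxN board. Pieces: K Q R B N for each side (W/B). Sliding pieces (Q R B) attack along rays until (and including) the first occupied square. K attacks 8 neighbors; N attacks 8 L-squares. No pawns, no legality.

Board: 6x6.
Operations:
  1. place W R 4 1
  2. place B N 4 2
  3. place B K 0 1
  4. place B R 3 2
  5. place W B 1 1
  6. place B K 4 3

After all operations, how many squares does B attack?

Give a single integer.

Op 1: place WR@(4,1)
Op 2: place BN@(4,2)
Op 3: place BK@(0,1)
Op 4: place BR@(3,2)
Op 5: place WB@(1,1)
Op 6: place BK@(4,3)
Per-piece attacks for B:
  BK@(0,1): attacks (0,2) (0,0) (1,1) (1,2) (1,0)
  BR@(3,2): attacks (3,3) (3,4) (3,5) (3,1) (3,0) (4,2) (2,2) (1,2) (0,2) [ray(1,0) blocked at (4,2)]
  BN@(4,2): attacks (5,4) (3,4) (2,3) (5,0) (3,0) (2,1)
  BK@(4,3): attacks (4,4) (4,2) (5,3) (3,3) (5,4) (5,2) (3,4) (3,2)
Union (20 distinct): (0,0) (0,2) (1,0) (1,1) (1,2) (2,1) (2,2) (2,3) (3,0) (3,1) (3,2) (3,3) (3,4) (3,5) (4,2) (4,4) (5,0) (5,2) (5,3) (5,4)

Answer: 20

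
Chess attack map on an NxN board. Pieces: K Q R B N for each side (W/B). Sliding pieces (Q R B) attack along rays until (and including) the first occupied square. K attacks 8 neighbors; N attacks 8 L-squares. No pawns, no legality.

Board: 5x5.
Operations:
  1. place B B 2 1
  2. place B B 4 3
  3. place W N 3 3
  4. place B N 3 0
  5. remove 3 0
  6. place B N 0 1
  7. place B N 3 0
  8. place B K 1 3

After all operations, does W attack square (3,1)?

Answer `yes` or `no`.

Op 1: place BB@(2,1)
Op 2: place BB@(4,3)
Op 3: place WN@(3,3)
Op 4: place BN@(3,0)
Op 5: remove (3,0)
Op 6: place BN@(0,1)
Op 7: place BN@(3,0)
Op 8: place BK@(1,3)
Per-piece attacks for W:
  WN@(3,3): attacks (1,4) (4,1) (2,1) (1,2)
W attacks (3,1): no

Answer: no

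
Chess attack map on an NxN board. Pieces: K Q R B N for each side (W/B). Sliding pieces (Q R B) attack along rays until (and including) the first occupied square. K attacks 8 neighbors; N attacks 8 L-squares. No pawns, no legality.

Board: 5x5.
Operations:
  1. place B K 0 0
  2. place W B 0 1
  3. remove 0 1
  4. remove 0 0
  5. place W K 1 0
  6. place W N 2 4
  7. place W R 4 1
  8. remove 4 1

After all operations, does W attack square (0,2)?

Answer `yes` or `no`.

Op 1: place BK@(0,0)
Op 2: place WB@(0,1)
Op 3: remove (0,1)
Op 4: remove (0,0)
Op 5: place WK@(1,0)
Op 6: place WN@(2,4)
Op 7: place WR@(4,1)
Op 8: remove (4,1)
Per-piece attacks for W:
  WK@(1,0): attacks (1,1) (2,0) (0,0) (2,1) (0,1)
  WN@(2,4): attacks (3,2) (4,3) (1,2) (0,3)
W attacks (0,2): no

Answer: no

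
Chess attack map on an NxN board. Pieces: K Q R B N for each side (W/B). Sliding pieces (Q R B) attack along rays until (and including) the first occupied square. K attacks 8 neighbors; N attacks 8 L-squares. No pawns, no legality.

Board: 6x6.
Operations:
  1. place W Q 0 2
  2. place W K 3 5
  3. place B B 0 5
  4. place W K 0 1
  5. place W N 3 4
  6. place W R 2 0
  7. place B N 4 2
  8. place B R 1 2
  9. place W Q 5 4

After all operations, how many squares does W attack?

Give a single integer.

Op 1: place WQ@(0,2)
Op 2: place WK@(3,5)
Op 3: place BB@(0,5)
Op 4: place WK@(0,1)
Op 5: place WN@(3,4)
Op 6: place WR@(2,0)
Op 7: place BN@(4,2)
Op 8: place BR@(1,2)
Op 9: place WQ@(5,4)
Per-piece attacks for W:
  WK@(0,1): attacks (0,2) (0,0) (1,1) (1,2) (1,0)
  WQ@(0,2): attacks (0,3) (0,4) (0,5) (0,1) (1,2) (1,3) (2,4) (3,5) (1,1) (2,0) [ray(0,1) blocked at (0,5); ray(0,-1) blocked at (0,1); ray(1,0) blocked at (1,2); ray(1,1) blocked at (3,5); ray(1,-1) blocked at (2,0)]
  WR@(2,0): attacks (2,1) (2,2) (2,3) (2,4) (2,5) (3,0) (4,0) (5,0) (1,0) (0,0)
  WN@(3,4): attacks (5,5) (1,5) (4,2) (5,3) (2,2) (1,3)
  WK@(3,5): attacks (3,4) (4,5) (2,5) (4,4) (2,4)
  WQ@(5,4): attacks (5,5) (5,3) (5,2) (5,1) (5,0) (4,4) (3,4) (4,5) (4,3) (3,2) (2,1) (1,0) [ray(-1,0) blocked at (3,4)]
Union (31 distinct): (0,0) (0,1) (0,2) (0,3) (0,4) (0,5) (1,0) (1,1) (1,2) (1,3) (1,5) (2,0) (2,1) (2,2) (2,3) (2,4) (2,5) (3,0) (3,2) (3,4) (3,5) (4,0) (4,2) (4,3) (4,4) (4,5) (5,0) (5,1) (5,2) (5,3) (5,5)

Answer: 31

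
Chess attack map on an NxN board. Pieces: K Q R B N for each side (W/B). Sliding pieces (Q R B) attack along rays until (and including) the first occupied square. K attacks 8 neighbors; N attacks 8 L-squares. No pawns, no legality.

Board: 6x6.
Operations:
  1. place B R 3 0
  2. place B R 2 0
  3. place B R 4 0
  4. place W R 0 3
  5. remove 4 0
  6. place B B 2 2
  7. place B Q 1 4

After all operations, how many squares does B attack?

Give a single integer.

Answer: 27

Derivation:
Op 1: place BR@(3,0)
Op 2: place BR@(2,0)
Op 3: place BR@(4,0)
Op 4: place WR@(0,3)
Op 5: remove (4,0)
Op 6: place BB@(2,2)
Op 7: place BQ@(1,4)
Per-piece attacks for B:
  BQ@(1,4): attacks (1,5) (1,3) (1,2) (1,1) (1,0) (2,4) (3,4) (4,4) (5,4) (0,4) (2,5) (2,3) (3,2) (4,1) (5,0) (0,5) (0,3) [ray(-1,-1) blocked at (0,3)]
  BR@(2,0): attacks (2,1) (2,2) (3,0) (1,0) (0,0) [ray(0,1) blocked at (2,2); ray(1,0) blocked at (3,0)]
  BB@(2,2): attacks (3,3) (4,4) (5,5) (3,1) (4,0) (1,3) (0,4) (1,1) (0,0)
  BR@(3,0): attacks (3,1) (3,2) (3,3) (3,4) (3,5) (4,0) (5,0) (2,0) [ray(-1,0) blocked at (2,0)]
Union (27 distinct): (0,0) (0,3) (0,4) (0,5) (1,0) (1,1) (1,2) (1,3) (1,5) (2,0) (2,1) (2,2) (2,3) (2,4) (2,5) (3,0) (3,1) (3,2) (3,3) (3,4) (3,5) (4,0) (4,1) (4,4) (5,0) (5,4) (5,5)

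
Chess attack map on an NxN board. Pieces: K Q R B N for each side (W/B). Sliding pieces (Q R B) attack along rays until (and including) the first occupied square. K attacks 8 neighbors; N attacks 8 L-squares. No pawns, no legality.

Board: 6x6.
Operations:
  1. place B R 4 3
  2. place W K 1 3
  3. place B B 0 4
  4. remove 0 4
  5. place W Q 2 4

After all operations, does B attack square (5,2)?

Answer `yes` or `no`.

Answer: no

Derivation:
Op 1: place BR@(4,3)
Op 2: place WK@(1,3)
Op 3: place BB@(0,4)
Op 4: remove (0,4)
Op 5: place WQ@(2,4)
Per-piece attacks for B:
  BR@(4,3): attacks (4,4) (4,5) (4,2) (4,1) (4,0) (5,3) (3,3) (2,3) (1,3) [ray(-1,0) blocked at (1,3)]
B attacks (5,2): no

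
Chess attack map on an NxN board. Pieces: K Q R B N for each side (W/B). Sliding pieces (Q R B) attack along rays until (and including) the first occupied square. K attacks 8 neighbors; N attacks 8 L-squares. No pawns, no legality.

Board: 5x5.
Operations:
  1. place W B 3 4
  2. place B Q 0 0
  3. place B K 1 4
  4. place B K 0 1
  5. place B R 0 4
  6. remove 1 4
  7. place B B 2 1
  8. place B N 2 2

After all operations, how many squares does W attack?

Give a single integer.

Op 1: place WB@(3,4)
Op 2: place BQ@(0,0)
Op 3: place BK@(1,4)
Op 4: place BK@(0,1)
Op 5: place BR@(0,4)
Op 6: remove (1,4)
Op 7: place BB@(2,1)
Op 8: place BN@(2,2)
Per-piece attacks for W:
  WB@(3,4): attacks (4,3) (2,3) (1,2) (0,1) [ray(-1,-1) blocked at (0,1)]
Union (4 distinct): (0,1) (1,2) (2,3) (4,3)

Answer: 4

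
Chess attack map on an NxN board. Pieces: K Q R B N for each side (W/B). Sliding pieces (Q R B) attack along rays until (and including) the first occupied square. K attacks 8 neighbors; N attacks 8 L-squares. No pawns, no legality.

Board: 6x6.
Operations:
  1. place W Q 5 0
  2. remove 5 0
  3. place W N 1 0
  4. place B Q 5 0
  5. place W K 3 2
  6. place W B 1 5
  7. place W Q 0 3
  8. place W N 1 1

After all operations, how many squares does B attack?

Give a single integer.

Op 1: place WQ@(5,0)
Op 2: remove (5,0)
Op 3: place WN@(1,0)
Op 4: place BQ@(5,0)
Op 5: place WK@(3,2)
Op 6: place WB@(1,5)
Op 7: place WQ@(0,3)
Op 8: place WN@(1,1)
Per-piece attacks for B:
  BQ@(5,0): attacks (5,1) (5,2) (5,3) (5,4) (5,5) (4,0) (3,0) (2,0) (1,0) (4,1) (3,2) [ray(-1,0) blocked at (1,0); ray(-1,1) blocked at (3,2)]
Union (11 distinct): (1,0) (2,0) (3,0) (3,2) (4,0) (4,1) (5,1) (5,2) (5,3) (5,4) (5,5)

Answer: 11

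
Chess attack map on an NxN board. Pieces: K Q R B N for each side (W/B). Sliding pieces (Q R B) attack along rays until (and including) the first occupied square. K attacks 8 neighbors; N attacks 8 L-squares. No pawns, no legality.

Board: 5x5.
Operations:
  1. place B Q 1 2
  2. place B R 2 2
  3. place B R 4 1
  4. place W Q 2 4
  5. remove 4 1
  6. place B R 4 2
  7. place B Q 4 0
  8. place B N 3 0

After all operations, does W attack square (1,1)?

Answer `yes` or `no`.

Op 1: place BQ@(1,2)
Op 2: place BR@(2,2)
Op 3: place BR@(4,1)
Op 4: place WQ@(2,4)
Op 5: remove (4,1)
Op 6: place BR@(4,2)
Op 7: place BQ@(4,0)
Op 8: place BN@(3,0)
Per-piece attacks for W:
  WQ@(2,4): attacks (2,3) (2,2) (3,4) (4,4) (1,4) (0,4) (3,3) (4,2) (1,3) (0,2) [ray(0,-1) blocked at (2,2); ray(1,-1) blocked at (4,2)]
W attacks (1,1): no

Answer: no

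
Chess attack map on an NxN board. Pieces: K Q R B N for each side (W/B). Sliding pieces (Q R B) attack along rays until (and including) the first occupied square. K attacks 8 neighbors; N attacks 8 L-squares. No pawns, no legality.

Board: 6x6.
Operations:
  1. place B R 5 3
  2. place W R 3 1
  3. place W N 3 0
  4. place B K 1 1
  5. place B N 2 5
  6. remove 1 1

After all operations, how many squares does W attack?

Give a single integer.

Op 1: place BR@(5,3)
Op 2: place WR@(3,1)
Op 3: place WN@(3,0)
Op 4: place BK@(1,1)
Op 5: place BN@(2,5)
Op 6: remove (1,1)
Per-piece attacks for W:
  WN@(3,0): attacks (4,2) (5,1) (2,2) (1,1)
  WR@(3,1): attacks (3,2) (3,3) (3,4) (3,5) (3,0) (4,1) (5,1) (2,1) (1,1) (0,1) [ray(0,-1) blocked at (3,0)]
Union (12 distinct): (0,1) (1,1) (2,1) (2,2) (3,0) (3,2) (3,3) (3,4) (3,5) (4,1) (4,2) (5,1)

Answer: 12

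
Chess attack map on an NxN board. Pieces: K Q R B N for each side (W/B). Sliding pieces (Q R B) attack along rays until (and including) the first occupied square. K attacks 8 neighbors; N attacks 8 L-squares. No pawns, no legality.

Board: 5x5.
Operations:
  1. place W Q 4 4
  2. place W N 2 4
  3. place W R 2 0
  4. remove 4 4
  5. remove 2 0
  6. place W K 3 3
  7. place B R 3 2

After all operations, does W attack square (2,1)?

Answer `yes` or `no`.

Op 1: place WQ@(4,4)
Op 2: place WN@(2,4)
Op 3: place WR@(2,0)
Op 4: remove (4,4)
Op 5: remove (2,0)
Op 6: place WK@(3,3)
Op 7: place BR@(3,2)
Per-piece attacks for W:
  WN@(2,4): attacks (3,2) (4,3) (1,2) (0,3)
  WK@(3,3): attacks (3,4) (3,2) (4,3) (2,3) (4,4) (4,2) (2,4) (2,2)
W attacks (2,1): no

Answer: no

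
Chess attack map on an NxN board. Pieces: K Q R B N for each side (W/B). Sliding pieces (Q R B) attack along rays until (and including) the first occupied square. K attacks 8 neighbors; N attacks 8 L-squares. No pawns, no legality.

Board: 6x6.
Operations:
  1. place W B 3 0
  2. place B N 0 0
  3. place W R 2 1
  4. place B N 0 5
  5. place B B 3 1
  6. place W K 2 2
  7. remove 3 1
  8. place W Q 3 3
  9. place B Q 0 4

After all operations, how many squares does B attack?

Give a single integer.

Op 1: place WB@(3,0)
Op 2: place BN@(0,0)
Op 3: place WR@(2,1)
Op 4: place BN@(0,5)
Op 5: place BB@(3,1)
Op 6: place WK@(2,2)
Op 7: remove (3,1)
Op 8: place WQ@(3,3)
Op 9: place BQ@(0,4)
Per-piece attacks for B:
  BN@(0,0): attacks (1,2) (2,1)
  BQ@(0,4): attacks (0,5) (0,3) (0,2) (0,1) (0,0) (1,4) (2,4) (3,4) (4,4) (5,4) (1,5) (1,3) (2,2) [ray(0,1) blocked at (0,5); ray(0,-1) blocked at (0,0); ray(1,-1) blocked at (2,2)]
  BN@(0,5): attacks (1,3) (2,4)
Union (15 distinct): (0,0) (0,1) (0,2) (0,3) (0,5) (1,2) (1,3) (1,4) (1,5) (2,1) (2,2) (2,4) (3,4) (4,4) (5,4)

Answer: 15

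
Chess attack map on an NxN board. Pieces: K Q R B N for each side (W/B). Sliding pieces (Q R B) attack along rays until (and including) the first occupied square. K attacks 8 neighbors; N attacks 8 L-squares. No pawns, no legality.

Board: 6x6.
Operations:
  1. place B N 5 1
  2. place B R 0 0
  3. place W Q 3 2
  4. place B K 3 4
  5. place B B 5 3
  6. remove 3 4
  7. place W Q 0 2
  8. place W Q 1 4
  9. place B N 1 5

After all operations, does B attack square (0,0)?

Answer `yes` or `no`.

Answer: no

Derivation:
Op 1: place BN@(5,1)
Op 2: place BR@(0,0)
Op 3: place WQ@(3,2)
Op 4: place BK@(3,4)
Op 5: place BB@(5,3)
Op 6: remove (3,4)
Op 7: place WQ@(0,2)
Op 8: place WQ@(1,4)
Op 9: place BN@(1,5)
Per-piece attacks for B:
  BR@(0,0): attacks (0,1) (0,2) (1,0) (2,0) (3,0) (4,0) (5,0) [ray(0,1) blocked at (0,2)]
  BN@(1,5): attacks (2,3) (3,4) (0,3)
  BN@(5,1): attacks (4,3) (3,2) (3,0)
  BB@(5,3): attacks (4,4) (3,5) (4,2) (3,1) (2,0)
B attacks (0,0): no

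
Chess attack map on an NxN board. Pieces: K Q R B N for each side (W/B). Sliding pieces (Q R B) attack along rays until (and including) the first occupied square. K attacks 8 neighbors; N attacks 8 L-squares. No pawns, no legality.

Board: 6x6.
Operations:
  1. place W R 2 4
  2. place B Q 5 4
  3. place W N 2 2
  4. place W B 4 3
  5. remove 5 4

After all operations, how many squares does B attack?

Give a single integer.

Answer: 0

Derivation:
Op 1: place WR@(2,4)
Op 2: place BQ@(5,4)
Op 3: place WN@(2,2)
Op 4: place WB@(4,3)
Op 5: remove (5,4)
Per-piece attacks for B:
Union (0 distinct): (none)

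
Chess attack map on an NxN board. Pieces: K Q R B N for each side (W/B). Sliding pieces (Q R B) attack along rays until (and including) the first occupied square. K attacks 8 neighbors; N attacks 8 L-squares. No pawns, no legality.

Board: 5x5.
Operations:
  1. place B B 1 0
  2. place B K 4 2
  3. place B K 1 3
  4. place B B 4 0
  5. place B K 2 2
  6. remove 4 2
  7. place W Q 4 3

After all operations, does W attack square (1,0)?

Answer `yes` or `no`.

Answer: yes

Derivation:
Op 1: place BB@(1,0)
Op 2: place BK@(4,2)
Op 3: place BK@(1,3)
Op 4: place BB@(4,0)
Op 5: place BK@(2,2)
Op 6: remove (4,2)
Op 7: place WQ@(4,3)
Per-piece attacks for W:
  WQ@(4,3): attacks (4,4) (4,2) (4,1) (4,0) (3,3) (2,3) (1,3) (3,4) (3,2) (2,1) (1,0) [ray(0,-1) blocked at (4,0); ray(-1,0) blocked at (1,3); ray(-1,-1) blocked at (1,0)]
W attacks (1,0): yes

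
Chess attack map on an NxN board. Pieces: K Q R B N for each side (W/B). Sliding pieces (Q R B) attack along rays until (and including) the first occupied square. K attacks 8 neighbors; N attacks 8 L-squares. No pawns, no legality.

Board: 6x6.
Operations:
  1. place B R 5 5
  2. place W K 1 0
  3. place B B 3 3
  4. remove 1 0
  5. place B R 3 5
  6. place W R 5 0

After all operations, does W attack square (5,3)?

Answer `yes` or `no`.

Op 1: place BR@(5,5)
Op 2: place WK@(1,0)
Op 3: place BB@(3,3)
Op 4: remove (1,0)
Op 5: place BR@(3,5)
Op 6: place WR@(5,0)
Per-piece attacks for W:
  WR@(5,0): attacks (5,1) (5,2) (5,3) (5,4) (5,5) (4,0) (3,0) (2,0) (1,0) (0,0) [ray(0,1) blocked at (5,5)]
W attacks (5,3): yes

Answer: yes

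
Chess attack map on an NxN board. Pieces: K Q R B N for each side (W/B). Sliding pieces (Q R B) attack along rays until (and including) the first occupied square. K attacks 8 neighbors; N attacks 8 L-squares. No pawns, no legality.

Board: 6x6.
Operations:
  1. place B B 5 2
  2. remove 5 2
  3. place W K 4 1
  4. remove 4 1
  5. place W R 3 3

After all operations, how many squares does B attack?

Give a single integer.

Answer: 0

Derivation:
Op 1: place BB@(5,2)
Op 2: remove (5,2)
Op 3: place WK@(4,1)
Op 4: remove (4,1)
Op 5: place WR@(3,3)
Per-piece attacks for B:
Union (0 distinct): (none)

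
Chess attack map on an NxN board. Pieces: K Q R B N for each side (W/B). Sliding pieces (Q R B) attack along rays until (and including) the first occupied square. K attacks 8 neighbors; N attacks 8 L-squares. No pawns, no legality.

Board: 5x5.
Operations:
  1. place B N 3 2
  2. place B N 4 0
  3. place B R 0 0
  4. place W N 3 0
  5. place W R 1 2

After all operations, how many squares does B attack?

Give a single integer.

Op 1: place BN@(3,2)
Op 2: place BN@(4,0)
Op 3: place BR@(0,0)
Op 4: place WN@(3,0)
Op 5: place WR@(1,2)
Per-piece attacks for B:
  BR@(0,0): attacks (0,1) (0,2) (0,3) (0,4) (1,0) (2,0) (3,0) [ray(1,0) blocked at (3,0)]
  BN@(3,2): attacks (4,4) (2,4) (1,3) (4,0) (2,0) (1,1)
  BN@(4,0): attacks (3,2) (2,1)
Union (14 distinct): (0,1) (0,2) (0,3) (0,4) (1,0) (1,1) (1,3) (2,0) (2,1) (2,4) (3,0) (3,2) (4,0) (4,4)

Answer: 14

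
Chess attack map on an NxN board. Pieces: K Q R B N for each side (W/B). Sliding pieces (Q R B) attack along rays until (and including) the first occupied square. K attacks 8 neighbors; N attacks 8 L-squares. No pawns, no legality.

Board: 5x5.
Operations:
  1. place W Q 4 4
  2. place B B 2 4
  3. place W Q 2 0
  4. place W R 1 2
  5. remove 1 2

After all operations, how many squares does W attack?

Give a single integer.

Op 1: place WQ@(4,4)
Op 2: place BB@(2,4)
Op 3: place WQ@(2,0)
Op 4: place WR@(1,2)
Op 5: remove (1,2)
Per-piece attacks for W:
  WQ@(2,0): attacks (2,1) (2,2) (2,3) (2,4) (3,0) (4,0) (1,0) (0,0) (3,1) (4,2) (1,1) (0,2) [ray(0,1) blocked at (2,4)]
  WQ@(4,4): attacks (4,3) (4,2) (4,1) (4,0) (3,4) (2,4) (3,3) (2,2) (1,1) (0,0) [ray(-1,0) blocked at (2,4)]
Union (16 distinct): (0,0) (0,2) (1,0) (1,1) (2,1) (2,2) (2,3) (2,4) (3,0) (3,1) (3,3) (3,4) (4,0) (4,1) (4,2) (4,3)

Answer: 16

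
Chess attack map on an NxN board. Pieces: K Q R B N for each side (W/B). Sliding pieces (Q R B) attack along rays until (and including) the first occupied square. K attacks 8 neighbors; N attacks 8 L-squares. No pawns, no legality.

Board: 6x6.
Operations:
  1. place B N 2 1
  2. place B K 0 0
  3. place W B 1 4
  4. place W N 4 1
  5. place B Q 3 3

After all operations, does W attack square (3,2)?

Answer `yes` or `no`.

Op 1: place BN@(2,1)
Op 2: place BK@(0,0)
Op 3: place WB@(1,4)
Op 4: place WN@(4,1)
Op 5: place BQ@(3,3)
Per-piece attacks for W:
  WB@(1,4): attacks (2,5) (2,3) (3,2) (4,1) (0,5) (0,3) [ray(1,-1) blocked at (4,1)]
  WN@(4,1): attacks (5,3) (3,3) (2,2) (2,0)
W attacks (3,2): yes

Answer: yes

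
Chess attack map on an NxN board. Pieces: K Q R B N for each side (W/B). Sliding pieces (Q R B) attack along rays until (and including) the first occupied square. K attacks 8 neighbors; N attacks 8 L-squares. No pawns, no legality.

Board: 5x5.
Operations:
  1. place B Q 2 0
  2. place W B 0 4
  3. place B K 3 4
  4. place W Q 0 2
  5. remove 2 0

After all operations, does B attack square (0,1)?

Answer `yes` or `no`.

Answer: no

Derivation:
Op 1: place BQ@(2,0)
Op 2: place WB@(0,4)
Op 3: place BK@(3,4)
Op 4: place WQ@(0,2)
Op 5: remove (2,0)
Per-piece attacks for B:
  BK@(3,4): attacks (3,3) (4,4) (2,4) (4,3) (2,3)
B attacks (0,1): no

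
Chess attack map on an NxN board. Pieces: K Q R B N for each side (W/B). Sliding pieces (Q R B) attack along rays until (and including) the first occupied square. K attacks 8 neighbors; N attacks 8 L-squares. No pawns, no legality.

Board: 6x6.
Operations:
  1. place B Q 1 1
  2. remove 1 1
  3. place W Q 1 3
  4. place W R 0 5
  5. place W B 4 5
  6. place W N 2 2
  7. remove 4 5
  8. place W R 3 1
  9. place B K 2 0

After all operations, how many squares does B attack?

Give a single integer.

Op 1: place BQ@(1,1)
Op 2: remove (1,1)
Op 3: place WQ@(1,3)
Op 4: place WR@(0,5)
Op 5: place WB@(4,5)
Op 6: place WN@(2,2)
Op 7: remove (4,5)
Op 8: place WR@(3,1)
Op 9: place BK@(2,0)
Per-piece attacks for B:
  BK@(2,0): attacks (2,1) (3,0) (1,0) (3,1) (1,1)
Union (5 distinct): (1,0) (1,1) (2,1) (3,0) (3,1)

Answer: 5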